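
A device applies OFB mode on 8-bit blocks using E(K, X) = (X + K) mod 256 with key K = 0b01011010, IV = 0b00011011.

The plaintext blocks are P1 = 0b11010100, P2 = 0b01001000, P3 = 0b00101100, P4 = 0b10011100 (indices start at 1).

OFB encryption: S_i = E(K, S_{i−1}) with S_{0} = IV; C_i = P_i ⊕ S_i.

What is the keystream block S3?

C1: S = E(K, 0b00011011) = 0b01110101; 0b11010100 ⊕ 0b01110101 = 0b10100001.
C2: S = E(K, 0b01110101) = 0b11001111; 0b01001000 ⊕ 0b11001111 = 0b10000111.
C3: S = E(K, 0b11001111) = 0b00101001; 0b00101100 ⊕ 0b00101001 = 0b00000101.
So S3 = 0b00101001.

0b00101001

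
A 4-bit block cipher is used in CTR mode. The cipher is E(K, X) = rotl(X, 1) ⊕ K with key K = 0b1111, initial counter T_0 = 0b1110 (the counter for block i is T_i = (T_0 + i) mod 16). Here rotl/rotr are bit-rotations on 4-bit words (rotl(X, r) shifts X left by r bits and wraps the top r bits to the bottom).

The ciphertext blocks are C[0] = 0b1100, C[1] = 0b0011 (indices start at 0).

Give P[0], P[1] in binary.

CTR decryption: S_i = E(K, T_i) where T_i is the counter for block i; P_i = C_i ⊕ S_i.
P[0]: T = 0b1110, S = E(K, T) = 0b0010; 0b1100 ⊕ 0b0010 = 0b1110.
P[1]: T = 0b1111, S = E(K, T) = 0b0000; 0b0011 ⊕ 0b0000 = 0b0011.

P[0] = 0b1110, P[1] = 0b0011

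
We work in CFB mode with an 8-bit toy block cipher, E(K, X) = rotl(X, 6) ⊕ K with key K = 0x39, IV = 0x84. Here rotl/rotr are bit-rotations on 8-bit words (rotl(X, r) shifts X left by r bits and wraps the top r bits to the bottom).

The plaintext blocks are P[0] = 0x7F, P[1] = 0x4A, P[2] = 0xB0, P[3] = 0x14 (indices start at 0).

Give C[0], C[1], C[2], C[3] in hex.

CFB encryption: C_i = P_i ⊕ E(K, C_{i−1}), with C_{−1} = IV.
C[0]: E(K, 0x84) = 0x18; 0x7F ⊕ 0x18 = 0x67.
C[1]: E(K, 0x67) = 0xE0; 0x4A ⊕ 0xE0 = 0xAA.
C[2]: E(K, 0xAA) = 0x93; 0xB0 ⊕ 0x93 = 0x23.
C[3]: E(K, 0x23) = 0xF1; 0x14 ⊕ 0xF1 = 0xE5.

C[0] = 0x67, C[1] = 0xAA, C[2] = 0x23, C[3] = 0xE5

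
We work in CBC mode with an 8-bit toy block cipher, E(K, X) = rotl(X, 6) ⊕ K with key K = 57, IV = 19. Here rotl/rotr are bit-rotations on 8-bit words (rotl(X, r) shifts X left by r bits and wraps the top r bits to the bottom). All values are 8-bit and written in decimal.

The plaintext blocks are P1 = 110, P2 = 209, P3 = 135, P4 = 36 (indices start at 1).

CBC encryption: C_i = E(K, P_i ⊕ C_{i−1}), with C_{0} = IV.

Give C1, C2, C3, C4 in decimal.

C1 = 102, C2 = 212, C3 = 237, C4 = 75

C1: P1 ⊕ 19 = 125; E(K, 125) = 102.
C2: P2 ⊕ 102 = 183; E(K, 183) = 212.
C3: P3 ⊕ 212 = 83; E(K, 83) = 237.
C4: P4 ⊕ 237 = 201; E(K, 201) = 75.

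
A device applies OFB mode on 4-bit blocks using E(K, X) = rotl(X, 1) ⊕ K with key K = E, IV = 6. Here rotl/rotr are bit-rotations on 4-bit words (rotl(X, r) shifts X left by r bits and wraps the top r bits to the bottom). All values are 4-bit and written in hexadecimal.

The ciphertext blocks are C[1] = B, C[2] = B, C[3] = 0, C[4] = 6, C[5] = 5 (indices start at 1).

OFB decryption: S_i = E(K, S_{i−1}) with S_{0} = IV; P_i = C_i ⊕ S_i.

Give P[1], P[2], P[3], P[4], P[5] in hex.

P[1] = 9, P[2] = 1, P[3] = B, P[4] = F, P[5] = 8

P[1]: S = E(K, 6) = 2; B ⊕ 2 = 9.
P[2]: S = E(K, 2) = A; B ⊕ A = 1.
P[3]: S = E(K, A) = B; 0 ⊕ B = B.
P[4]: S = E(K, B) = 9; 6 ⊕ 9 = F.
P[5]: S = E(K, 9) = D; 5 ⊕ D = 8.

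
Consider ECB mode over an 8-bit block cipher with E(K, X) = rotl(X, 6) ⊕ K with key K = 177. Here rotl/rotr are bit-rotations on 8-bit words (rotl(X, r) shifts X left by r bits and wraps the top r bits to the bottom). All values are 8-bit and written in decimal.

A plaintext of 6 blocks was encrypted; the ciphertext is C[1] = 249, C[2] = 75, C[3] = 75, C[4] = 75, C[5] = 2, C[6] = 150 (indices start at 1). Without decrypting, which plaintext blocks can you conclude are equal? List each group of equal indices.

ECB encrypts each block independently with the same key, so equal ciphertext blocks imply equal plaintext blocks.
C[2] = C[3] = C[4] = 75, so P[2] = P[3] = P[4].

P[2] = P[3] = P[4]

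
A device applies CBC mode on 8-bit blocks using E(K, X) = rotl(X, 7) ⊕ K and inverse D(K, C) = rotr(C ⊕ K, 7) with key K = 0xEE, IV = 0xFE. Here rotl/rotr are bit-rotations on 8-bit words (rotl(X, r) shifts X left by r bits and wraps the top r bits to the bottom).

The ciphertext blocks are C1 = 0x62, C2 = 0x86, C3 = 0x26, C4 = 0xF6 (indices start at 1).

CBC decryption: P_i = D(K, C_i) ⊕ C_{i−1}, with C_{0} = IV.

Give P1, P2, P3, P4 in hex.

P1 = 0xE7, P2 = 0xB2, P3 = 0x17, P4 = 0x16

P1: D(K, 0x62) = 0x19; 0x19 ⊕ 0xFE = 0xE7.
P2: D(K, 0x86) = 0xD0; 0xD0 ⊕ 0x62 = 0xB2.
P3: D(K, 0x26) = 0x91; 0x91 ⊕ 0x86 = 0x17.
P4: D(K, 0xF6) = 0x30; 0x30 ⊕ 0x26 = 0x16.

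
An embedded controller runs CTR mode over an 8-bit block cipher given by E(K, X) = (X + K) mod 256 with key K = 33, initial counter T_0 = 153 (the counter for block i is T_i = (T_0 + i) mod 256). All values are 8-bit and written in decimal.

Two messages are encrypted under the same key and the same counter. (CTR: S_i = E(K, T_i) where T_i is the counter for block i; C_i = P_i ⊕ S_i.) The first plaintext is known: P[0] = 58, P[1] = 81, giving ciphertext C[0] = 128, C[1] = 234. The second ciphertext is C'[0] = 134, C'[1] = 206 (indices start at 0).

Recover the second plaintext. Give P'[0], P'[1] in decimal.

P'[0] = 60, P'[1] = 117

In CTR with a reused counter, both messages share the same keystream S_i, so C_i ⊕ C'_i = P_i ⊕ P'_i and thus P'_i = P_i ⊕ C_i ⊕ C'_i.
P'[0]: 58 ⊕ 128 ⊕ 134 = 60.
P'[1]: 81 ⊕ 234 ⊕ 206 = 117.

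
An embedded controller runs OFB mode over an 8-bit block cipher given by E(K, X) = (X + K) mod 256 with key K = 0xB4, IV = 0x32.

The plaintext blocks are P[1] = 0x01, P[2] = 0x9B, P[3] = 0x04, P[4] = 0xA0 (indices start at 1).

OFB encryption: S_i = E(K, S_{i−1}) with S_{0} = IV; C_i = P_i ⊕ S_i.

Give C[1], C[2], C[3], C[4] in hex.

C[1] = 0xE7, C[2] = 0x01, C[3] = 0x4A, C[4] = 0xA2

C[1]: S = E(K, 0x32) = 0xE6; 0x01 ⊕ 0xE6 = 0xE7.
C[2]: S = E(K, 0xE6) = 0x9A; 0x9B ⊕ 0x9A = 0x01.
C[3]: S = E(K, 0x9A) = 0x4E; 0x04 ⊕ 0x4E = 0x4A.
C[4]: S = E(K, 0x4E) = 0x02; 0xA0 ⊕ 0x02 = 0xA2.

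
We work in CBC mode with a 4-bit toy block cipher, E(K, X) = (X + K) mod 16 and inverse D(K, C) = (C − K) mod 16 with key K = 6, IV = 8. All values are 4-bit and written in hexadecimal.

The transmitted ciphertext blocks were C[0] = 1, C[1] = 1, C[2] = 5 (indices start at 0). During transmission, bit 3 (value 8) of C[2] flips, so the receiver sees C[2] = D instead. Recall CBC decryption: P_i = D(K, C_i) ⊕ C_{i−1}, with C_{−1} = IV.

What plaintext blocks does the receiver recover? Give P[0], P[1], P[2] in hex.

P[0] = 3, P[1] = A, P[2] = 6

Only C[2] changed, to D. In CBC, a change in C_i garbles P_i and flips the same bit in P_{i+1}. Decrypting the received ciphertext:
P[0]: D(K, 1) = B; B ⊕ 8 = 3.
P[1]: D(K, 1) = B; B ⊕ 1 = A.
P[2]: D(K, D) = 7; 7 ⊕ 1 = 6.
Blocks that differ from the original plaintext: P[2].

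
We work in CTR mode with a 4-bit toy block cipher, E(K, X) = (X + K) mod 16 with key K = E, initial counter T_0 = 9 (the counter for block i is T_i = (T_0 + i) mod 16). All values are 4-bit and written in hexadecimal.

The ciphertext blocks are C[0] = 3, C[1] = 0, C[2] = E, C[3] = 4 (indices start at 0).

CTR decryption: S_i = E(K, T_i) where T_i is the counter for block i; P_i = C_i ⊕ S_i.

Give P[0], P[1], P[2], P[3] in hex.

P[0]: T = 9, S = E(K, T) = 7; 3 ⊕ 7 = 4.
P[1]: T = A, S = E(K, T) = 8; 0 ⊕ 8 = 8.
P[2]: T = B, S = E(K, T) = 9; E ⊕ 9 = 7.
P[3]: T = C, S = E(K, T) = A; 4 ⊕ A = E.

P[0] = 4, P[1] = 8, P[2] = 7, P[3] = E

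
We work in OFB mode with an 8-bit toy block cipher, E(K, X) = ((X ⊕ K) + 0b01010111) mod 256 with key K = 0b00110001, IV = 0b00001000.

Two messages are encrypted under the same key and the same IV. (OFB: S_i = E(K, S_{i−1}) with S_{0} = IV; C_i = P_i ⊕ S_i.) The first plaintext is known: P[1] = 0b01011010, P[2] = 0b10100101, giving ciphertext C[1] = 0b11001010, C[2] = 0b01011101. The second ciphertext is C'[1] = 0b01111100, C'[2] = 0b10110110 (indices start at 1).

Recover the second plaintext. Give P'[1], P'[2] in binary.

In OFB with a reused IV, both messages share the same keystream S_i, so C_i ⊕ C'_i = P_i ⊕ P'_i and thus P'_i = P_i ⊕ C_i ⊕ C'_i.
P'[1]: 0b01011010 ⊕ 0b11001010 ⊕ 0b01111100 = 0b11101100.
P'[2]: 0b10100101 ⊕ 0b01011101 ⊕ 0b10110110 = 0b01001110.

P'[1] = 0b11101100, P'[2] = 0b01001110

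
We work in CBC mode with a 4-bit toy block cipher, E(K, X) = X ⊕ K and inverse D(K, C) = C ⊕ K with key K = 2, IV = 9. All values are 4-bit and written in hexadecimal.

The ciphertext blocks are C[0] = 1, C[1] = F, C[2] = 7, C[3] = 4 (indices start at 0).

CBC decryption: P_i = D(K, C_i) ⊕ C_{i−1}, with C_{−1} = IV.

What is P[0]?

P[0]: D(K, 1) = 3; 3 ⊕ 9 = A.

P[0] = A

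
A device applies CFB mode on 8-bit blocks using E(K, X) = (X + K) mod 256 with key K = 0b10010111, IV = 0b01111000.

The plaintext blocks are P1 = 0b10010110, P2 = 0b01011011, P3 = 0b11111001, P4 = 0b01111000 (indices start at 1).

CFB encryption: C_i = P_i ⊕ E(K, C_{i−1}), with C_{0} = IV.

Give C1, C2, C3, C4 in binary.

C1: E(K, 0b01111000) = 0b00001111; 0b10010110 ⊕ 0b00001111 = 0b10011001.
C2: E(K, 0b10011001) = 0b00110000; 0b01011011 ⊕ 0b00110000 = 0b01101011.
C3: E(K, 0b01101011) = 0b00000010; 0b11111001 ⊕ 0b00000010 = 0b11111011.
C4: E(K, 0b11111011) = 0b10010010; 0b01111000 ⊕ 0b10010010 = 0b11101010.

C1 = 0b10011001, C2 = 0b01101011, C3 = 0b11111011, C4 = 0b11101010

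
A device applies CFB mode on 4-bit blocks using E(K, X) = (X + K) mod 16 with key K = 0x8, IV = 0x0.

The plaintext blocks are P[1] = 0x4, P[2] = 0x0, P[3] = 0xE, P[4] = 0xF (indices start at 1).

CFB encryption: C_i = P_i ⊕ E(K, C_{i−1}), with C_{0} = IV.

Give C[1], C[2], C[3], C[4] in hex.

C[1] = 0xC, C[2] = 0x4, C[3] = 0x2, C[4] = 0x5

C[1]: E(K, 0x0) = 0x8; 0x4 ⊕ 0x8 = 0xC.
C[2]: E(K, 0xC) = 0x4; 0x0 ⊕ 0x4 = 0x4.
C[3]: E(K, 0x4) = 0xC; 0xE ⊕ 0xC = 0x2.
C[4]: E(K, 0x2) = 0xA; 0xF ⊕ 0xA = 0x5.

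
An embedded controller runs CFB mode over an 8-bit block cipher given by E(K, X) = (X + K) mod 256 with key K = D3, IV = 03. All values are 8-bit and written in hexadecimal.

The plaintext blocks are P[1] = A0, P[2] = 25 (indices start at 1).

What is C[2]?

CFB encryption: C_i = P_i ⊕ E(K, C_{i−1}), with C_{0} = IV.
C[1]: E(K, 03) = D6; A0 ⊕ D6 = 76.
C[2]: E(K, 76) = 49; 25 ⊕ 49 = 6C.

C[2] = 6C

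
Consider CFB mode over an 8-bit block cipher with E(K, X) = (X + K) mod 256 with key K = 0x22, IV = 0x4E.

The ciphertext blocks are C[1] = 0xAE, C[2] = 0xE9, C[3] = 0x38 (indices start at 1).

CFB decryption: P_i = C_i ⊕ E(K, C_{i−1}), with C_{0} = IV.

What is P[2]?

P[2]: E(K, 0xAE) = 0xD0; 0xE9 ⊕ 0xD0 = 0x39.

P[2] = 0x39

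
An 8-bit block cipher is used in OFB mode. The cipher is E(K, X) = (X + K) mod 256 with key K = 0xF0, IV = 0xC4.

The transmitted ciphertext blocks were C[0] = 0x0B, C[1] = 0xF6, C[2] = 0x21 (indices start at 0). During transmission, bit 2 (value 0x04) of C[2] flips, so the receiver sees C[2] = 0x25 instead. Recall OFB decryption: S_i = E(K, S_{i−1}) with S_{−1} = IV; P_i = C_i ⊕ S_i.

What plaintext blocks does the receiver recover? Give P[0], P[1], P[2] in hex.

P[0] = 0xBF, P[1] = 0x52, P[2] = 0xB1

Only C[2] changed, to 0x25. In OFB, a change in C_i flips the same bit in P_i only; the keystream is unaffected. Decrypting the received ciphertext:
P[0]: S = E(K, 0xC4) = 0xB4; 0x0B ⊕ 0xB4 = 0xBF.
P[1]: S = E(K, 0xB4) = 0xA4; 0xF6 ⊕ 0xA4 = 0x52.
P[2]: S = E(K, 0xA4) = 0x94; 0x25 ⊕ 0x94 = 0xB1.
Blocks that differ from the original plaintext: P[2].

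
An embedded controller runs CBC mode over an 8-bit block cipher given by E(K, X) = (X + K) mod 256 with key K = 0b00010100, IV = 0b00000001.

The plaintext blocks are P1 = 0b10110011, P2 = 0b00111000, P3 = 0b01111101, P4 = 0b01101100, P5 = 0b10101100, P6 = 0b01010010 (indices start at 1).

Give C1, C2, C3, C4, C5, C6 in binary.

CBC encryption: C_i = E(K, P_i ⊕ C_{i−1}), with C_{0} = IV.
C1: P1 ⊕ 0b00000001 = 0b10110010; E(K, 0b10110010) = 0b11000110.
C2: P2 ⊕ 0b11000110 = 0b11111110; E(K, 0b11111110) = 0b00010010.
C3: P3 ⊕ 0b00010010 = 0b01101111; E(K, 0b01101111) = 0b10000011.
C4: P4 ⊕ 0b10000011 = 0b11101111; E(K, 0b11101111) = 0b00000011.
C5: P5 ⊕ 0b00000011 = 0b10101111; E(K, 0b10101111) = 0b11000011.
C6: P6 ⊕ 0b11000011 = 0b10010001; E(K, 0b10010001) = 0b10100101.

C1 = 0b11000110, C2 = 0b00010010, C3 = 0b10000011, C4 = 0b00000011, C5 = 0b11000011, C6 = 0b10100101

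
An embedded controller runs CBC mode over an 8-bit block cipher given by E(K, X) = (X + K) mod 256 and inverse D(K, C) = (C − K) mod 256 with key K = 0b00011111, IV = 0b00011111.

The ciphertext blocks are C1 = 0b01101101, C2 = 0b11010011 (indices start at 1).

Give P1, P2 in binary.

P1 = 0b01010001, P2 = 0b11011001

CBC decryption: P_i = D(K, C_i) ⊕ C_{i−1}, with C_{0} = IV.
P1: D(K, 0b01101101) = 0b01001110; 0b01001110 ⊕ 0b00011111 = 0b01010001.
P2: D(K, 0b11010011) = 0b10110100; 0b10110100 ⊕ 0b01101101 = 0b11011001.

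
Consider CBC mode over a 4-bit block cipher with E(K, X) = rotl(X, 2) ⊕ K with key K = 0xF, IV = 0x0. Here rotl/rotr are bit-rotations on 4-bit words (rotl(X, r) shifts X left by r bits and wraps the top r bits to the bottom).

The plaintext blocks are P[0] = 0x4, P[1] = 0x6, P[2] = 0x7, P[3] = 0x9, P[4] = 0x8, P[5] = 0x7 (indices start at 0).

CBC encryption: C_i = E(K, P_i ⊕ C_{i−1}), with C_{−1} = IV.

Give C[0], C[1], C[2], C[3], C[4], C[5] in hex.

C[0]: P[0] ⊕ 0x0 = 0x4; E(K, 0x4) = 0xE.
C[1]: P[1] ⊕ 0xE = 0x8; E(K, 0x8) = 0xD.
C[2]: P[2] ⊕ 0xD = 0xA; E(K, 0xA) = 0x5.
C[3]: P[3] ⊕ 0x5 = 0xC; E(K, 0xC) = 0xC.
C[4]: P[4] ⊕ 0xC = 0x4; E(K, 0x4) = 0xE.
C[5]: P[5] ⊕ 0xE = 0x9; E(K, 0x9) = 0x9.

C[0] = 0xE, C[1] = 0xD, C[2] = 0x5, C[3] = 0xC, C[4] = 0xE, C[5] = 0x9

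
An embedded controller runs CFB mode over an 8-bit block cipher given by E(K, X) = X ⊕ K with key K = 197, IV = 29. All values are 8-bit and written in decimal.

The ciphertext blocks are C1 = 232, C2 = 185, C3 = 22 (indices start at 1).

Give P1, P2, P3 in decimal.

CFB decryption: P_i = C_i ⊕ E(K, C_{i−1}), with C_{0} = IV.
P1: E(K, 29) = 216; 232 ⊕ 216 = 48.
P2: E(K, 232) = 45; 185 ⊕ 45 = 148.
P3: E(K, 185) = 124; 22 ⊕ 124 = 106.

P1 = 48, P2 = 148, P3 = 106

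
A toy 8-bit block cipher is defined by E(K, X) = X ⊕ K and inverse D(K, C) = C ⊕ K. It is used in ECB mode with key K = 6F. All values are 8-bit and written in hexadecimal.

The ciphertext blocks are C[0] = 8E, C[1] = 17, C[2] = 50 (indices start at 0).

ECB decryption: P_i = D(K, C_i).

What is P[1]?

P[1]: D(K, 17) = 78.

P[1] = 78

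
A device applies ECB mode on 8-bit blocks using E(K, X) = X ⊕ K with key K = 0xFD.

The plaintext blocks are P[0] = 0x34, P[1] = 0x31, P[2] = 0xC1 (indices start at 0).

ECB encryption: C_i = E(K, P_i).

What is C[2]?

C[2]: E(K, 0xC1) = 0x3C.

C[2] = 0x3C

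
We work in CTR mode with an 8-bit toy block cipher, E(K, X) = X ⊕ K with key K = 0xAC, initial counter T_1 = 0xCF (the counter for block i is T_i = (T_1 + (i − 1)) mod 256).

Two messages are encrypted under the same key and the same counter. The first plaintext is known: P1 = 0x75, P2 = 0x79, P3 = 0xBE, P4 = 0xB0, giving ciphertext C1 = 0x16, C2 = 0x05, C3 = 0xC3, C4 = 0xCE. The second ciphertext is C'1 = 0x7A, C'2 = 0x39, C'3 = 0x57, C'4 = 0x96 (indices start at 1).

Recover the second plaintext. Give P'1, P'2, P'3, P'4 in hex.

In CTR with a reused counter, both messages share the same keystream S_i, so C_i ⊕ C'_i = P_i ⊕ P'_i and thus P'_i = P_i ⊕ C_i ⊕ C'_i.
P'1: 0x75 ⊕ 0x16 ⊕ 0x7A = 0x19.
P'2: 0x79 ⊕ 0x05 ⊕ 0x39 = 0x45.
P'3: 0xBE ⊕ 0xC3 ⊕ 0x57 = 0x2A.
P'4: 0xB0 ⊕ 0xCE ⊕ 0x96 = 0xE8.

P'1 = 0x19, P'2 = 0x45, P'3 = 0x2A, P'4 = 0xE8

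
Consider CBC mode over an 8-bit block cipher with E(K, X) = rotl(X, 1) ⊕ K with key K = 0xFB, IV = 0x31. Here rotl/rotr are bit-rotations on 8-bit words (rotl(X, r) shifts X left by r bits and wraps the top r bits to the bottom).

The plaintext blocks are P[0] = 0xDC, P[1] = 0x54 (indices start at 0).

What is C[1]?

C[1] = 0x13

CBC encryption: C_i = E(K, P_i ⊕ C_{i−1}), with C_{−1} = IV.
C[0]: P[0] ⊕ 0x31 = 0xED; E(K, 0xED) = 0x20.
C[1]: P[1] ⊕ 0x20 = 0x74; E(K, 0x74) = 0x13.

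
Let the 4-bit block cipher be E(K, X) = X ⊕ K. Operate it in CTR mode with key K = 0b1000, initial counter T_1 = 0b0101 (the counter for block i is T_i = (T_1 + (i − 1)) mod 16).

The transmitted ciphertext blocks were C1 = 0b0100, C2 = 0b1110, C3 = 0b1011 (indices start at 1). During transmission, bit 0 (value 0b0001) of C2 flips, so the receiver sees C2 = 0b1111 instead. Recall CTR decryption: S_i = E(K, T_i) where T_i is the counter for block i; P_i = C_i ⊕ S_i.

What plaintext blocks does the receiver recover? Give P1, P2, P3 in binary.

P1 = 0b1001, P2 = 0b0001, P3 = 0b0100

Only C2 changed, to 0b1111. In CTR, a change in C_i flips the same bit in P_i only; the keystream is unaffected. Decrypting the received ciphertext:
P1: T = 0b0101, S = E(K, T) = 0b1101; 0b0100 ⊕ 0b1101 = 0b1001.
P2: T = 0b0110, S = E(K, T) = 0b1110; 0b1111 ⊕ 0b1110 = 0b0001.
P3: T = 0b0111, S = E(K, T) = 0b1111; 0b1011 ⊕ 0b1111 = 0b0100.
Blocks that differ from the original plaintext: P2.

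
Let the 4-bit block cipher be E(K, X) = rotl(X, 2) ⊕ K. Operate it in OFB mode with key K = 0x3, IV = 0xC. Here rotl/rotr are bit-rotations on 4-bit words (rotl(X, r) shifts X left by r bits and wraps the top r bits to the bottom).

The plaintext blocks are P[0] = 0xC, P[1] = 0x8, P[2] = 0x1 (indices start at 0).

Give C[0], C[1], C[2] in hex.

OFB encryption: S_i = E(K, S_{i−1}) with S_{−1} = IV; C_i = P_i ⊕ S_i.
C[0]: S = E(K, 0xC) = 0x0; 0xC ⊕ 0x0 = 0xC.
C[1]: S = E(K, 0x0) = 0x3; 0x8 ⊕ 0x3 = 0xB.
C[2]: S = E(K, 0x3) = 0xF; 0x1 ⊕ 0xF = 0xE.

C[0] = 0xC, C[1] = 0xB, C[2] = 0xE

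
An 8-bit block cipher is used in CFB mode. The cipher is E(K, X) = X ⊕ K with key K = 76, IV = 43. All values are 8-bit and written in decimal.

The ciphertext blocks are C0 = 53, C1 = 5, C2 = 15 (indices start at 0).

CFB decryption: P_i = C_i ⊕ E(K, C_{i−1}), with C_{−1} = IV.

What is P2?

P2: E(K, 5) = 73; 15 ⊕ 73 = 70.

P2 = 70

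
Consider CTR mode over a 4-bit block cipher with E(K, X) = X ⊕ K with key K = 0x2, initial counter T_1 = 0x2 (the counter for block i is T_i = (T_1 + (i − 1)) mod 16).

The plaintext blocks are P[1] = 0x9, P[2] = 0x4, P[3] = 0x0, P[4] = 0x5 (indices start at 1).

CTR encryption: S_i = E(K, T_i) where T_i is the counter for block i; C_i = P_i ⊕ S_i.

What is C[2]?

C[1]: T = 0x2, S = E(K, T) = 0x0; 0x9 ⊕ 0x0 = 0x9.
C[2]: T = 0x3, S = E(K, T) = 0x1; 0x4 ⊕ 0x1 = 0x5.

C[2] = 0x5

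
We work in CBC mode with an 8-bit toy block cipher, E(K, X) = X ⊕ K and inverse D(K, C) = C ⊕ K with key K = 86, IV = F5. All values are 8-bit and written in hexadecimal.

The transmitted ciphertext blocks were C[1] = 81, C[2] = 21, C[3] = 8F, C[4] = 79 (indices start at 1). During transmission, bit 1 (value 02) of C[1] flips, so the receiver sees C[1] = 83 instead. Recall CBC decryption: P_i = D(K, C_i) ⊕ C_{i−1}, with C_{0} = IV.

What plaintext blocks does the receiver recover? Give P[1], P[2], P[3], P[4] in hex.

Only C[1] changed, to 83. In CBC, a change in C_i garbles P_i and flips the same bit in P_{i+1}. Decrypting the received ciphertext:
P[1]: D(K, 83) = 05; 05 ⊕ F5 = F0.
P[2]: D(K, 21) = A7; A7 ⊕ 83 = 24.
P[3]: D(K, 8F) = 09; 09 ⊕ 21 = 28.
P[4]: D(K, 79) = FF; FF ⊕ 8F = 70.
Blocks that differ from the original plaintext: P[1], P[2].

P[1] = F0, P[2] = 24, P[3] = 28, P[4] = 70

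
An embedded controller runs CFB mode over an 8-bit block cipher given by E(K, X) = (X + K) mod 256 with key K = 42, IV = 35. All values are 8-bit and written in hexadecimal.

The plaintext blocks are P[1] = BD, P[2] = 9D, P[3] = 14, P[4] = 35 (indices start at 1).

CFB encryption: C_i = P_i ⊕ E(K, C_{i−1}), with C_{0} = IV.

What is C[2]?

C[2] = 91

C[1]: E(K, 35) = 77; BD ⊕ 77 = CA.
C[2]: E(K, CA) = 0C; 9D ⊕ 0C = 91.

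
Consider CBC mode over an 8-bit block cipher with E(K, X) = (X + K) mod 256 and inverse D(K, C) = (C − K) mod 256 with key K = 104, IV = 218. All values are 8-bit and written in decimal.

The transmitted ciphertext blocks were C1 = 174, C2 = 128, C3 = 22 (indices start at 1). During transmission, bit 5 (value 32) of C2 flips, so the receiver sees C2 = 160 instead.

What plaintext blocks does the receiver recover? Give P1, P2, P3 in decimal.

CBC decryption: P_i = D(K, C_i) ⊕ C_{i−1}, with C_{0} = IV.
Only C2 changed, to 160. In CBC, a change in C_i garbles P_i and flips the same bit in P_{i+1}. Decrypting the received ciphertext:
P1: D(K, 174) = 70; 70 ⊕ 218 = 156.
P2: D(K, 160) = 56; 56 ⊕ 174 = 150.
P3: D(K, 22) = 174; 174 ⊕ 160 = 14.
Blocks that differ from the original plaintext: P2, P3.

P1 = 156, P2 = 150, P3 = 14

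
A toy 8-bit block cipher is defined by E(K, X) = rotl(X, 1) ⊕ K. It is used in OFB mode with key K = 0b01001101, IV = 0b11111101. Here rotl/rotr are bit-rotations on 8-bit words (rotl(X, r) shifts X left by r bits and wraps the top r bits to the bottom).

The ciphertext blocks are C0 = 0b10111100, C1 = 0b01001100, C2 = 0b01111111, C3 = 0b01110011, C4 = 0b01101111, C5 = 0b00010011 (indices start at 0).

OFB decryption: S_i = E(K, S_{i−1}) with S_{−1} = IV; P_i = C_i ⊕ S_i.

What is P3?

P3 = 0b00100100

P0: S = E(K, 0b11111101) = 0b10110110; 0b10111100 ⊕ 0b10110110 = 0b00001010.
P1: S = E(K, 0b10110110) = 0b00100000; 0b01001100 ⊕ 0b00100000 = 0b01101100.
P2: S = E(K, 0b00100000) = 0b00001101; 0b01111111 ⊕ 0b00001101 = 0b01110010.
P3: S = E(K, 0b00001101) = 0b01010111; 0b01110011 ⊕ 0b01010111 = 0b00100100.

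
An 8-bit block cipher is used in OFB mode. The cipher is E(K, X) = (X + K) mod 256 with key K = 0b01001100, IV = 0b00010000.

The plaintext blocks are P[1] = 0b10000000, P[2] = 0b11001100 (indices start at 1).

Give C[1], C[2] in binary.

OFB encryption: S_i = E(K, S_{i−1}) with S_{0} = IV; C_i = P_i ⊕ S_i.
C[1]: S = E(K, 0b00010000) = 0b01011100; 0b10000000 ⊕ 0b01011100 = 0b11011100.
C[2]: S = E(K, 0b01011100) = 0b10101000; 0b11001100 ⊕ 0b10101000 = 0b01100100.

C[1] = 0b11011100, C[2] = 0b01100100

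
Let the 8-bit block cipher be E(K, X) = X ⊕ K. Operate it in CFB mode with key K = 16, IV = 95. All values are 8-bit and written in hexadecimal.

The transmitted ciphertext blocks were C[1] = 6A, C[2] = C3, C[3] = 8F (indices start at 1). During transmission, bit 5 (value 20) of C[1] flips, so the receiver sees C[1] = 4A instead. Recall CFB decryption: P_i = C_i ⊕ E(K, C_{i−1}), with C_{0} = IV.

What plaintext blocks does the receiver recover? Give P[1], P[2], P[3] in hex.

P[1] = C9, P[2] = 9F, P[3] = 5A

Only C[1] changed, to 4A. In CFB, a change in C_i flips the same bit in P_i and garbles P_{i+1}. Decrypting the received ciphertext:
P[1]: E(K, 95) = 83; 4A ⊕ 83 = C9.
P[2]: E(K, 4A) = 5C; C3 ⊕ 5C = 9F.
P[3]: E(K, C3) = D5; 8F ⊕ D5 = 5A.
Blocks that differ from the original plaintext: P[1], P[2].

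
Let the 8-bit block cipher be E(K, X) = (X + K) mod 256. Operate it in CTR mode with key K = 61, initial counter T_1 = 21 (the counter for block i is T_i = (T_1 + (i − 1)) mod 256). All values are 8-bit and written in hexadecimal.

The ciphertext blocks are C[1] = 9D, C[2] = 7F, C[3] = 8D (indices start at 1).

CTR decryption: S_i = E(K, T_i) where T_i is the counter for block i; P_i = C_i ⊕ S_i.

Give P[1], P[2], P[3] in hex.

P[1] = 1F, P[2] = FC, P[3] = 09

P[1]: T = 21, S = E(K, T) = 82; 9D ⊕ 82 = 1F.
P[2]: T = 22, S = E(K, T) = 83; 7F ⊕ 83 = FC.
P[3]: T = 23, S = E(K, T) = 84; 8D ⊕ 84 = 09.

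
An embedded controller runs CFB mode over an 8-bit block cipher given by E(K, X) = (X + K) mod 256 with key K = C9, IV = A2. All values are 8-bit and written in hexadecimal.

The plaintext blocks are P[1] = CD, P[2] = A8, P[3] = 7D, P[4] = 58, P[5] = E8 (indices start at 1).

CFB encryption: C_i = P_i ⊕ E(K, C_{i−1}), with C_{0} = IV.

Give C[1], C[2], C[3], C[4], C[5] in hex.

C[1]: E(K, A2) = 6B; CD ⊕ 6B = A6.
C[2]: E(K, A6) = 6F; A8 ⊕ 6F = C7.
C[3]: E(K, C7) = 90; 7D ⊕ 90 = ED.
C[4]: E(K, ED) = B6; 58 ⊕ B6 = EE.
C[5]: E(K, EE) = B7; E8 ⊕ B7 = 5F.

C[1] = A6, C[2] = C7, C[3] = ED, C[4] = EE, C[5] = 5F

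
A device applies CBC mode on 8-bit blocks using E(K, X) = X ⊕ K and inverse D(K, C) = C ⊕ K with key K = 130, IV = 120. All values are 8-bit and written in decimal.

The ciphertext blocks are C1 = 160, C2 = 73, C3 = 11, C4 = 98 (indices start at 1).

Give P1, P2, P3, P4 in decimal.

P1 = 90, P2 = 107, P3 = 192, P4 = 235

CBC decryption: P_i = D(K, C_i) ⊕ C_{i−1}, with C_{0} = IV.
P1: D(K, 160) = 34; 34 ⊕ 120 = 90.
P2: D(K, 73) = 203; 203 ⊕ 160 = 107.
P3: D(K, 11) = 137; 137 ⊕ 73 = 192.
P4: D(K, 98) = 224; 224 ⊕ 11 = 235.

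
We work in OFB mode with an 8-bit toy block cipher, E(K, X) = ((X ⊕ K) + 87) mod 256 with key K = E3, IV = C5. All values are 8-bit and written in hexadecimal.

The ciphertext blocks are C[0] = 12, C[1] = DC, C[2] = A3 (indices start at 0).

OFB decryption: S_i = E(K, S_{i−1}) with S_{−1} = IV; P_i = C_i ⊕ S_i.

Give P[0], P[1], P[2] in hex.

P[0] = BF, P[1] = 09, P[2] = 1E

P[0]: S = E(K, C5) = AD; 12 ⊕ AD = BF.
P[1]: S = E(K, AD) = D5; DC ⊕ D5 = 09.
P[2]: S = E(K, D5) = BD; A3 ⊕ BD = 1E.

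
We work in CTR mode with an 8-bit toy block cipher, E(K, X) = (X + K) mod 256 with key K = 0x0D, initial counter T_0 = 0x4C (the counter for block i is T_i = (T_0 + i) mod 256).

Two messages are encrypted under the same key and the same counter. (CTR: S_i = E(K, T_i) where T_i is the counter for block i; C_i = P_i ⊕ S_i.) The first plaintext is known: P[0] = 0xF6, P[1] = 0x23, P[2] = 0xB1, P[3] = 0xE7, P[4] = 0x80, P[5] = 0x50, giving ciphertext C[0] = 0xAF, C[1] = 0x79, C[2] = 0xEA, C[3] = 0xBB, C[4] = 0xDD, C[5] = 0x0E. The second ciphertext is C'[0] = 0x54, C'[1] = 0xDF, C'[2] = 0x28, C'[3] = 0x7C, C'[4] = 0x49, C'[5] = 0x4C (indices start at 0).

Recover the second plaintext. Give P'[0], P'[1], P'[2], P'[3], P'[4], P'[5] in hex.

In CTR with a reused counter, both messages share the same keystream S_i, so C_i ⊕ C'_i = P_i ⊕ P'_i and thus P'_i = P_i ⊕ C_i ⊕ C'_i.
P'[0]: 0xF6 ⊕ 0xAF ⊕ 0x54 = 0x0D.
P'[1]: 0x23 ⊕ 0x79 ⊕ 0xDF = 0x85.
P'[2]: 0xB1 ⊕ 0xEA ⊕ 0x28 = 0x73.
P'[3]: 0xE7 ⊕ 0xBB ⊕ 0x7C = 0x20.
P'[4]: 0x80 ⊕ 0xDD ⊕ 0x49 = 0x14.
P'[5]: 0x50 ⊕ 0x0E ⊕ 0x4C = 0x12.

P'[0] = 0x0D, P'[1] = 0x85, P'[2] = 0x73, P'[3] = 0x20, P'[4] = 0x14, P'[5] = 0x12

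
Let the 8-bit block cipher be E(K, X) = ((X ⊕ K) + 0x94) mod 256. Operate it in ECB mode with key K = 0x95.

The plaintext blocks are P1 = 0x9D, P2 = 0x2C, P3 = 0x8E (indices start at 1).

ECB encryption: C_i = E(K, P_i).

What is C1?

C1: E(K, 0x9D) = 0x9C.

C1 = 0x9C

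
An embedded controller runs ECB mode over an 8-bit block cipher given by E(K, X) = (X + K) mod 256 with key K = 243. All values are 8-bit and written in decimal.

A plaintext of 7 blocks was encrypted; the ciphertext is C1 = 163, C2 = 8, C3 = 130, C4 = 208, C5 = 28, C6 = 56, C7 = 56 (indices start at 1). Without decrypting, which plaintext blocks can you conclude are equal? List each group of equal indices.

P6 = P7

ECB encrypts each block independently with the same key, so equal ciphertext blocks imply equal plaintext blocks.
C6 = C7 = 56, so P6 = P7.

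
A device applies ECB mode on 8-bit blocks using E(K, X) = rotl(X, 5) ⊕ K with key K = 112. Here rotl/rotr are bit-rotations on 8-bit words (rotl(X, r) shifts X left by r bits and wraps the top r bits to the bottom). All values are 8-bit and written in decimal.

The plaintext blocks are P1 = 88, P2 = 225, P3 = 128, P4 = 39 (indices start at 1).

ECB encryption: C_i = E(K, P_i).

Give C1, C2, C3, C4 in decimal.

C1: E(K, 88) = 123.
C2: E(K, 225) = 76.
C3: E(K, 128) = 96.
C4: E(K, 39) = 148.

C1 = 123, C2 = 76, C3 = 96, C4 = 148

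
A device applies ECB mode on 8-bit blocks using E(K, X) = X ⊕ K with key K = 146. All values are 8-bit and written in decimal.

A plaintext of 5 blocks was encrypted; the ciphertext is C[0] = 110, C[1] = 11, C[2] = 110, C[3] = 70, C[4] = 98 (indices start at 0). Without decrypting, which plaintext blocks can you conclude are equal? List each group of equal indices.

ECB encrypts each block independently with the same key, so equal ciphertext blocks imply equal plaintext blocks.
C[0] = C[2] = 110, so P[0] = P[2].

P[0] = P[2]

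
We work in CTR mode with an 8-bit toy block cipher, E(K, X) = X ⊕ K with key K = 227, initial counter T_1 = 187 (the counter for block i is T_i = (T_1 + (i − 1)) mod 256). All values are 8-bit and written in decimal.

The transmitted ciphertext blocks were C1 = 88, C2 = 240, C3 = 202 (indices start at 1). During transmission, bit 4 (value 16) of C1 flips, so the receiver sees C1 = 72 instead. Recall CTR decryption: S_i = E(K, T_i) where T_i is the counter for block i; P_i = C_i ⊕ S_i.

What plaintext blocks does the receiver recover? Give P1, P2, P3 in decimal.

Only C1 changed, to 72. In CTR, a change in C_i flips the same bit in P_i only; the keystream is unaffected. Decrypting the received ciphertext:
P1: T = 187, S = E(K, T) = 88; 72 ⊕ 88 = 16.
P2: T = 188, S = E(K, T) = 95; 240 ⊕ 95 = 175.
P3: T = 189, S = E(K, T) = 94; 202 ⊕ 94 = 148.
Blocks that differ from the original plaintext: P1.

P1 = 16, P2 = 175, P3 = 148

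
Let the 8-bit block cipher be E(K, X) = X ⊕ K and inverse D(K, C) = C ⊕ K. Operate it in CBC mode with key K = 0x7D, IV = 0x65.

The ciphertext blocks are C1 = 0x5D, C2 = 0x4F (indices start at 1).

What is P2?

P2 = 0x6F

CBC decryption: P_i = D(K, C_i) ⊕ C_{i−1}, with C_{0} = IV.
P2: D(K, 0x4F) = 0x32; 0x32 ⊕ 0x5D = 0x6F.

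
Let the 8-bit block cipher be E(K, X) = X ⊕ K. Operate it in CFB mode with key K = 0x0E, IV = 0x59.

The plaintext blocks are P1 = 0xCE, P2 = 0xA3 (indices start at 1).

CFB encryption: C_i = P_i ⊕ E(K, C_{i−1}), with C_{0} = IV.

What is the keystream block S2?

0x97

C1: E(K, 0x59) = 0x57; 0xCE ⊕ 0x57 = 0x99.
C2: E(K, 0x99) = 0x97; 0xA3 ⊕ 0x97 = 0x34.
So S2 = 0x97.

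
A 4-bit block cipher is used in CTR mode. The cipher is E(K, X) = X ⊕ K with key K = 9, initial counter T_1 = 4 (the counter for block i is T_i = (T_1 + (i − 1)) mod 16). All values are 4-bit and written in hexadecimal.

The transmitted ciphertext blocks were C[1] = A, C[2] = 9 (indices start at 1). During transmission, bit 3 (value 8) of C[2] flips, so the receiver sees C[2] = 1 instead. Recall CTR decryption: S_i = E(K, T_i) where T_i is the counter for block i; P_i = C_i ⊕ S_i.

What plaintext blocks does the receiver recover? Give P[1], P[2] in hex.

Only C[2] changed, to 1. In CTR, a change in C_i flips the same bit in P_i only; the keystream is unaffected. Decrypting the received ciphertext:
P[1]: T = 4, S = E(K, T) = D; A ⊕ D = 7.
P[2]: T = 5, S = E(K, T) = C; 1 ⊕ C = D.
Blocks that differ from the original plaintext: P[2].

P[1] = 7, P[2] = D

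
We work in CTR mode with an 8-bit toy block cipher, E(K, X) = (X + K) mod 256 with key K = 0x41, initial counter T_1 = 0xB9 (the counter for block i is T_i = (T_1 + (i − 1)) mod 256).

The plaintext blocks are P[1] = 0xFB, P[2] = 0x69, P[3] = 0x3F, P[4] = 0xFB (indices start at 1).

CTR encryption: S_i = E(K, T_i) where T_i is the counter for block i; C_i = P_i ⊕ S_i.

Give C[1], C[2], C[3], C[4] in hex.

C[1]: T = 0xB9, S = E(K, T) = 0xFA; 0xFB ⊕ 0xFA = 0x01.
C[2]: T = 0xBA, S = E(K, T) = 0xFB; 0x69 ⊕ 0xFB = 0x92.
C[3]: T = 0xBB, S = E(K, T) = 0xFC; 0x3F ⊕ 0xFC = 0xC3.
C[4]: T = 0xBC, S = E(K, T) = 0xFD; 0xFB ⊕ 0xFD = 0x06.

C[1] = 0x01, C[2] = 0x92, C[3] = 0xC3, C[4] = 0x06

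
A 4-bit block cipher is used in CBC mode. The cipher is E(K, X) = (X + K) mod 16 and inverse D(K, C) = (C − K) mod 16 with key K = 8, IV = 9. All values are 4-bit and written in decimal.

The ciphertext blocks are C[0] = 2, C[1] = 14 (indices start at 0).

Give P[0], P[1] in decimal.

CBC decryption: P_i = D(K, C_i) ⊕ C_{i−1}, with C_{−1} = IV.
P[0]: D(K, 2) = 10; 10 ⊕ 9 = 3.
P[1]: D(K, 14) = 6; 6 ⊕ 2 = 4.

P[0] = 3, P[1] = 4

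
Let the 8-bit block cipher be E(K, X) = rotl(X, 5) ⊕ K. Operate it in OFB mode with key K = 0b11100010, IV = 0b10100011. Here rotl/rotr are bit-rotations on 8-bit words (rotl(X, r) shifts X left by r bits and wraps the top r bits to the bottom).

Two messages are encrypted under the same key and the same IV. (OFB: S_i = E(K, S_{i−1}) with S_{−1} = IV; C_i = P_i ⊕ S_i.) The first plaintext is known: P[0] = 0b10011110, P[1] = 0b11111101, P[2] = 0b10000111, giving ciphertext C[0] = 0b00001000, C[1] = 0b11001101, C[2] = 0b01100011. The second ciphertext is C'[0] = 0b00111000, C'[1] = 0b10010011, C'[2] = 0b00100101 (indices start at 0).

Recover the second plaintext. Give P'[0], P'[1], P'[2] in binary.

In OFB with a reused IV, both messages share the same keystream S_i, so C_i ⊕ C'_i = P_i ⊕ P'_i and thus P'_i = P_i ⊕ C_i ⊕ C'_i.
P'[0]: 0b10011110 ⊕ 0b00001000 ⊕ 0b00111000 = 0b10101110.
P'[1]: 0b11111101 ⊕ 0b11001101 ⊕ 0b10010011 = 0b10100011.
P'[2]: 0b10000111 ⊕ 0b01100011 ⊕ 0b00100101 = 0b11000001.

P'[0] = 0b10101110, P'[1] = 0b10100011, P'[2] = 0b11000001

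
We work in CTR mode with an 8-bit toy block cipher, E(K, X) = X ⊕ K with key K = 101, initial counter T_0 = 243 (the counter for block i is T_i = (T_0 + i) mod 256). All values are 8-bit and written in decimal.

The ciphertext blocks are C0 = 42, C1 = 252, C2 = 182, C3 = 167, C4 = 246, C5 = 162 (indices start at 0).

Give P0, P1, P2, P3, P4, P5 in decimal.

P0 = 188, P1 = 109, P2 = 38, P3 = 52, P4 = 100, P5 = 63

CTR decryption: S_i = E(K, T_i) where T_i is the counter for block i; P_i = C_i ⊕ S_i.
P0: T = 243, S = E(K, T) = 150; 42 ⊕ 150 = 188.
P1: T = 244, S = E(K, T) = 145; 252 ⊕ 145 = 109.
P2: T = 245, S = E(K, T) = 144; 182 ⊕ 144 = 38.
P3: T = 246, S = E(K, T) = 147; 167 ⊕ 147 = 52.
P4: T = 247, S = E(K, T) = 146; 246 ⊕ 146 = 100.
P5: T = 248, S = E(K, T) = 157; 162 ⊕ 157 = 63.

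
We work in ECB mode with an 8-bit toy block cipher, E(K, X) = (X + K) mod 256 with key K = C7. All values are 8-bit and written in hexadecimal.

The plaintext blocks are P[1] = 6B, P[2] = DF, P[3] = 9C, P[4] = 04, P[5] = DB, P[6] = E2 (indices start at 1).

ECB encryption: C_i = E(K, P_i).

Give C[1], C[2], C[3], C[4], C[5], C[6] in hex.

C[1] = 32, C[2] = A6, C[3] = 63, C[4] = CB, C[5] = A2, C[6] = A9

C[1]: E(K, 6B) = 32.
C[2]: E(K, DF) = A6.
C[3]: E(K, 9C) = 63.
C[4]: E(K, 04) = CB.
C[5]: E(K, DB) = A2.
C[6]: E(K, E2) = A9.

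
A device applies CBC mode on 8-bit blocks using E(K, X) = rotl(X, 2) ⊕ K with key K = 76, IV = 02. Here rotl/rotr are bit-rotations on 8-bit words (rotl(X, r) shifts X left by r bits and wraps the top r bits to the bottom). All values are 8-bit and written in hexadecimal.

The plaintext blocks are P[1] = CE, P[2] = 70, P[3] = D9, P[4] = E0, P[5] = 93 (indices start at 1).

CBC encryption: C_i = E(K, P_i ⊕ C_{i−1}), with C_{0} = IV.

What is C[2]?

C[1]: P[1] ⊕ 02 = CC; E(K, CC) = 45.
C[2]: P[2] ⊕ 45 = 35; E(K, 35) = A2.

C[2] = A2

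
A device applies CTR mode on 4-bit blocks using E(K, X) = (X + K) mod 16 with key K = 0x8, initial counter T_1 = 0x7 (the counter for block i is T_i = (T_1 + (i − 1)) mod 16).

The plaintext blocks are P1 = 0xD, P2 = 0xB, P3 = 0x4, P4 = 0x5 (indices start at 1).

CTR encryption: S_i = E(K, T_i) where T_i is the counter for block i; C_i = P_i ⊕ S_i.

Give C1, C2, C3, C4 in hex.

C1: T = 0x7, S = E(K, T) = 0xF; 0xD ⊕ 0xF = 0x2.
C2: T = 0x8, S = E(K, T) = 0x0; 0xB ⊕ 0x0 = 0xB.
C3: T = 0x9, S = E(K, T) = 0x1; 0x4 ⊕ 0x1 = 0x5.
C4: T = 0xA, S = E(K, T) = 0x2; 0x5 ⊕ 0x2 = 0x7.

C1 = 0x2, C2 = 0xB, C3 = 0x5, C4 = 0x7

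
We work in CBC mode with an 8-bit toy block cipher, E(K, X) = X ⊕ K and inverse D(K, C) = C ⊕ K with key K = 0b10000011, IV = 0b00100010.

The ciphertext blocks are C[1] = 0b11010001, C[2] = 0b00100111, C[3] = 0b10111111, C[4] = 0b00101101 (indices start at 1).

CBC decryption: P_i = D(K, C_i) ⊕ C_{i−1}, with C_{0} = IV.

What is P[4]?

P[4] = 0b00010001

P[4]: D(K, 0b00101101) = 0b10101110; 0b10101110 ⊕ 0b10111111 = 0b00010001.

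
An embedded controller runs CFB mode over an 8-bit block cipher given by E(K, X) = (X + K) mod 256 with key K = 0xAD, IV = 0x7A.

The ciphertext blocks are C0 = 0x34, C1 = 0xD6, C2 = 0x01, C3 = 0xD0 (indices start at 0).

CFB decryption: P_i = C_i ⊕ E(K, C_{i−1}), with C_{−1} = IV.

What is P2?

P2 = 0x82

P2: E(K, 0xD6) = 0x83; 0x01 ⊕ 0x83 = 0x82.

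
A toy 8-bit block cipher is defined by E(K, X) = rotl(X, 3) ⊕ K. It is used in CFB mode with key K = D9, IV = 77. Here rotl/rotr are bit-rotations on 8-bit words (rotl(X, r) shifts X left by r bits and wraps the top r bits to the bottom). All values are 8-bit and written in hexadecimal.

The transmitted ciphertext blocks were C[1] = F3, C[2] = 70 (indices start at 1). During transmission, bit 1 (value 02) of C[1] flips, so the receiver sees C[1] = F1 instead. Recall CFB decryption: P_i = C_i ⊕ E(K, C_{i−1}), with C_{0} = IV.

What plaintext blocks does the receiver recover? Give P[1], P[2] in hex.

Only C[1] changed, to F1. In CFB, a change in C_i flips the same bit in P_i and garbles P_{i+1}. Decrypting the received ciphertext:
P[1]: E(K, 77) = 62; F1 ⊕ 62 = 93.
P[2]: E(K, F1) = 56; 70 ⊕ 56 = 26.
Blocks that differ from the original plaintext: P[1], P[2].

P[1] = 93, P[2] = 26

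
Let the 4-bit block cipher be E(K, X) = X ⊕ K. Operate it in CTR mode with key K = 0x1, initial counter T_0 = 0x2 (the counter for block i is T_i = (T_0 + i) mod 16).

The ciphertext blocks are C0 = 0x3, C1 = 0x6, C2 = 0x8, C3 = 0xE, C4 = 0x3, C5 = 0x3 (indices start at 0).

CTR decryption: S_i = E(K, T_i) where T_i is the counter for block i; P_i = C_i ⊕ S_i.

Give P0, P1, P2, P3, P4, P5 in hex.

P0: T = 0x2, S = E(K, T) = 0x3; 0x3 ⊕ 0x3 = 0x0.
P1: T = 0x3, S = E(K, T) = 0x2; 0x6 ⊕ 0x2 = 0x4.
P2: T = 0x4, S = E(K, T) = 0x5; 0x8 ⊕ 0x5 = 0xD.
P3: T = 0x5, S = E(K, T) = 0x4; 0xE ⊕ 0x4 = 0xA.
P4: T = 0x6, S = E(K, T) = 0x7; 0x3 ⊕ 0x7 = 0x4.
P5: T = 0x7, S = E(K, T) = 0x6; 0x3 ⊕ 0x6 = 0x5.

P0 = 0x0, P1 = 0x4, P2 = 0xD, P3 = 0xA, P4 = 0x4, P5 = 0x5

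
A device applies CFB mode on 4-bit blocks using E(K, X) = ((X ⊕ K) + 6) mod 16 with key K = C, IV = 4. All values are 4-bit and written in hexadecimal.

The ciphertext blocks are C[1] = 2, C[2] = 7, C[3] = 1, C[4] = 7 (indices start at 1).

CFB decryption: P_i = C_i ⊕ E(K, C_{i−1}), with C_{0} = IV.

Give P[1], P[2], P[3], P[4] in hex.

P[1] = C, P[2] = 3, P[3] = 0, P[4] = 4

P[1]: E(K, 4) = E; 2 ⊕ E = C.
P[2]: E(K, 2) = 4; 7 ⊕ 4 = 3.
P[3]: E(K, 7) = 1; 1 ⊕ 1 = 0.
P[4]: E(K, 1) = 3; 7 ⊕ 3 = 4.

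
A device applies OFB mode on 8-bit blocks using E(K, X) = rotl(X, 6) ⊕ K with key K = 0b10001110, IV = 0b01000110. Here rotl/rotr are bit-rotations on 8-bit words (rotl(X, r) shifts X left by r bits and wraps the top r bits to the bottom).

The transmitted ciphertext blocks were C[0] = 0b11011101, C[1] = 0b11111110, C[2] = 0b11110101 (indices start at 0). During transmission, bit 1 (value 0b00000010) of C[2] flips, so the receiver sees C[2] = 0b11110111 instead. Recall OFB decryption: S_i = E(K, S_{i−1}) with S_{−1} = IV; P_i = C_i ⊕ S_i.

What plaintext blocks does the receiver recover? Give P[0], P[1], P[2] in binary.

P[0] = 0b11000010, P[1] = 0b10110111, P[2] = 0b00101011

Only C[2] changed, to 0b11110111. In OFB, a change in C_i flips the same bit in P_i only; the keystream is unaffected. Decrypting the received ciphertext:
P[0]: S = E(K, 0b01000110) = 0b00011111; 0b11011101 ⊕ 0b00011111 = 0b11000010.
P[1]: S = E(K, 0b00011111) = 0b01001001; 0b11111110 ⊕ 0b01001001 = 0b10110111.
P[2]: S = E(K, 0b01001001) = 0b11011100; 0b11110111 ⊕ 0b11011100 = 0b00101011.
Blocks that differ from the original plaintext: P[2].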